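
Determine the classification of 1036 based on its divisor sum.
abundant

Proper divisors of 1036: sum = 1 + 2 + 4 + 7 + 14 + 28 + 37 + 74 + 148 + 259 + 518 = 1092
Since 1092 > 1036, 1036 is abundant.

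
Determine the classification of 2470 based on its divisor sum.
abundant

Proper divisors of 2470: sum = 1 + 2 + 5 + 10 + 13 + 19 + 26 + 38 + 65 + 95 + 130 + 190 + 247 + 494 + 1235 = 2570
Since 2570 > 2470, 2470 is abundant.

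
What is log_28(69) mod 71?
57

Baby-step giant-step with step n = ⌈√71⌉ = 9.
Baby steps 28^j mod 71 (j:value) for j=0..8: 0:1, 1:28, 2:3, 3:13, 4:9, 5:39, 6:27, 7:46, 8:10.
Giant-step multiplier: 28^(-9) ≡ 28^(70-9) = 28^61 ≡ 53 (mod 71).
Giant steps γ_i = 69·53^i mod 71: γ_0=69, γ_1=36, γ_2=62, γ_3=20, γ_4=66, γ_5=19, γ_6=13 (in table at j=3).
x = i·n + j = 6·9 + 3 = 57.
Check: 28^57 ≡ 69 (mod 71).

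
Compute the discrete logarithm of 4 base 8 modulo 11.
4

Baby-step giant-step with step n = ⌈√11⌉ = 4.
Baby steps 8^j mod 11 (j:value) for j=0..3: 0:1, 1:8, 2:9, 3:6.
Giant-step multiplier: 8^(-4) ≡ 8^(10-4) = 8^6 ≡ 3 (mod 11).
Giant steps γ_i = 4·3^i mod 11: γ_0=4, γ_1=1 (in table at j=0).
x = i·n + j = 1·4 + 0 = 4.
Check: 8^4 ≡ 4 (mod 11).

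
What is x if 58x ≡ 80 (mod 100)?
x ≡ 10 (mod 50)

gcd(58, 100) = 2, which divides 80, so solutions exist.
Divide through by 2: 29x ≡ 40 (mod 50).
Find 29^(-1) mod 50 by the extended Euclidean algorithm:
50 = 1 × 29 + 21  ⟹  21 = (1)·50 + (-1)·29
29 = 1 × 21 + 8  ⟹  8 = (-1)·50 + (2)·29
21 = 2 × 8 + 5  ⟹  5 = (3)·50 + (-5)·29
8 = 1 × 5 + 3  ⟹  3 = (-4)·50 + (7)·29
5 = 1 × 3 + 2  ⟹  2 = (7)·50 + (-12)·29
3 = 1 × 2 + 1  ⟹  1 = (-11)·50 + (19)·29
So (19)·29 ≡ 1 (mod 50), i.e. 29^(-1) ≡ 19 (mod 50).
x ≡ 19 × 40 = 760 ≡ 10 (mod 50).
Check: 58 × 10 = 580 ≡ 80 (mod 100).
x ≡ 10 (mod 50), giving 2 solutions mod 100.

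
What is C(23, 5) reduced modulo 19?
0

Using Lucas' theorem:
Write n=23 and k=5 in base 19:
n in base 19: [1, 4]
k in base 19: [0, 5]
C(23,5) mod 19 = ∏ C(n_i, k_i) mod 19
Digit binomials (mod 19): C(1,0) = 1; C(4,5) = 0 (k_i > n_i)
Product: 1 × 0 = 0 ≡ 0 (mod 19)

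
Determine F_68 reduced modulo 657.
519

Matrix identity: Q^n = [[F_(n+1), F_n], [F_n, F_(n-1)]] with Q = [[1,1],[1,0]].
n = 68 = 1000100₂. Square-and-multiply, entries mod 657:
Q^1 = [[1,1],[1,0]]
Q^2 = (Q^1)² = [[2,1],[1,1]]
Q^4 = (Q^2)² = [[5,3],[3,2]]
Q^8 = (Q^4)² = [[34,21],[21,13]]
Q^17 = (Q^8)²·Q = [[613,283],[283,330]]
Q^34 = (Q^17)² = [[557,127],[127,430]]
Q^68 = (Q^34)² = [[506,519],[519,644]]
F_68 mod 657 = Q^68[0][1] = 519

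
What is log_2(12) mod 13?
6

Baby-step giant-step with step n = ⌈√13⌉ = 4.
Baby steps 2^j mod 13 (j:value) for j=0..3: 0:1, 1:2, 2:4, 3:8.
Giant-step multiplier: 2^(-4) ≡ 2^(12-4) = 2^8 ≡ 9 (mod 13).
Giant steps γ_i = 12·9^i mod 13: γ_0=12, γ_1=4 (in table at j=2).
x = i·n + j = 1·4 + 2 = 6.
Check: 2^6 ≡ 12 (mod 13).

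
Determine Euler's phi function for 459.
288

459 = 3^3 × 17
φ(n) = n × ∏(1 - 1/p) for each prime p dividing n
φ(459) = 459 × (1 - 1/3) × (1 - 1/17) = 288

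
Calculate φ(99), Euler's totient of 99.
60

99 = 3^2 × 11
φ(n) = n × ∏(1 - 1/p) for each prime p dividing n
φ(99) = 99 × (1 - 1/3) × (1 - 1/11) = 60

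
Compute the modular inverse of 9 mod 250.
139

gcd(9, 250) = 1, so the inverse exists.
Extended Euclidean algorithm on (250, 9):
250 = 27 × 9 + 7  ⟹  7 = (1)·250 + (-27)·9
9 = 1 × 7 + 2  ⟹  2 = (-1)·250 + (28)·9
7 = 3 × 2 + 1  ⟹  1 = (4)·250 + (-111)·9
So (-111)·9 ≡ 1 (mod 250), i.e. 9^(-1) ≡ -111 ≡ 139 (mod 250).
Check: 9 × 139 = 1251 ≡ 1 (mod 250)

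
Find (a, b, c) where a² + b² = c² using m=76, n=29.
(4935, 4408, 6617)

Euclid's formula: a = m² - n², b = 2mn, c = m² + n²
m = 76, n = 29
a = 76² - 29² = 5776 - 841 = 4935
b = 2 × 76 × 29 = 4408
c = 76² + 29² = 5776 + 841 = 6617
Verification: 4935² + 4408² = 24354225 + 19430464 = 43784689 = 6617² ✓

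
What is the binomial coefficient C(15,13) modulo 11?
6

Using Lucas' theorem:
Write n=15 and k=13 in base 11:
n in base 11: [1, 4]
k in base 11: [1, 2]
C(15,13) mod 11 = ∏ C(n_i, k_i) mod 11
Digit binomials (mod 11): C(1,1) = 1; C(4,2) = 6
Product: 1 × 6 = 6 ≡ 6 (mod 11)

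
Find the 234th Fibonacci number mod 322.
314

Matrix identity: Q^n = [[F_(n+1), F_n], [F_n, F_(n-1)]] with Q = [[1,1],[1,0]].
n = 234 = 11101010₂. Square-and-multiply, entries mod 322:
Q^1 = [[1,1],[1,0]]
Q^3 = (Q^1)²·Q = [[3,2],[2,1]]
Q^7 = (Q^3)²·Q = [[21,13],[13,8]]
Q^14 = (Q^7)² = [[288,55],[55,233]]
Q^29 = (Q^14)²·Q = [[314,317],[317,319]]
Q^58 = (Q^29)² = [[89,55],[55,34]]
Q^117 = (Q^58)²·Q = [[1,320],[320,3]]
Q^234 = (Q^117)² = [[5,314],[314,13]]
F_234 mod 322 = Q^234[0][1] = 314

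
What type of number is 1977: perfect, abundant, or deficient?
deficient

Proper divisors of 1977: sum = 1 + 3 + 659 = 663
Since 663 < 1977, 1977 is deficient.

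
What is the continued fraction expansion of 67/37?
[1; 1, 4, 3, 2]

Euclidean algorithm steps:
67 = 1 × 37 + 30
37 = 1 × 30 + 7
30 = 4 × 7 + 2
7 = 3 × 2 + 1
2 = 2 × 1 + 0
Continued fraction: [1; 1, 4, 3, 2]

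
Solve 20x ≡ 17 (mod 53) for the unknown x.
x ≡ 30 (mod 53)

gcd(20, 53) = 1, which divides 17, so solutions exist.
Find 20^(-1) mod 53 by the extended Euclidean algorithm:
53 = 2 × 20 + 13  ⟹  13 = (1)·53 + (-2)·20
20 = 1 × 13 + 7  ⟹  7 = (-1)·53 + (3)·20
13 = 1 × 7 + 6  ⟹  6 = (2)·53 + (-5)·20
7 = 1 × 6 + 1  ⟹  1 = (-3)·53 + (8)·20
So (8)·20 ≡ 1 (mod 53), i.e. 20^(-1) ≡ 8 (mod 53).
x ≡ 8 × 17 = 136 ≡ 30 (mod 53).
Check: 20 × 30 = 600 ≡ 17 (mod 53).
Unique solution: x ≡ 30 (mod 53)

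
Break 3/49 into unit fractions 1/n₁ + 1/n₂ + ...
1/17 + 1/417 + 1/347361

Greedy algorithm:
3/49: ceiling(49/3) = 17, use 1/17
2/833: ceiling(833/2) = 417, use 1/417
1/347361: ceiling(347361/1) = 347361, use 1/347361
Result: 3/49 = 1/17 + 1/417 + 1/347361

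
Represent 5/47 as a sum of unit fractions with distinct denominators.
1/10 + 1/157 + 1/73790

Greedy algorithm:
5/47: ceiling(47/5) = 10, use 1/10
3/470: ceiling(470/3) = 157, use 1/157
1/73790: ceiling(73790/1) = 73790, use 1/73790
Result: 5/47 = 1/10 + 1/157 + 1/73790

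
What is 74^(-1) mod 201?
182

gcd(74, 201) = 1, so the inverse exists.
Extended Euclidean algorithm on (201, 74):
201 = 2 × 74 + 53  ⟹  53 = (1)·201 + (-2)·74
74 = 1 × 53 + 21  ⟹  21 = (-1)·201 + (3)·74
53 = 2 × 21 + 11  ⟹  11 = (3)·201 + (-8)·74
21 = 1 × 11 + 10  ⟹  10 = (-4)·201 + (11)·74
11 = 1 × 10 + 1  ⟹  1 = (7)·201 + (-19)·74
So (-19)·74 ≡ 1 (mod 201), i.e. 74^(-1) ≡ -19 ≡ 182 (mod 201).
Check: 74 × 182 = 13468 ≡ 1 (mod 201)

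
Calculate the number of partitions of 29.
4565

p(n) counts ways to write n as a sum of positive integers (order ignored).
Euler's pentagonal recurrence: p(k) = p(k-1) + p(k-2) - p(k-5) - p(k-7) + p(k-12) + p(k-15) - ... (offsets j(3j∓1)/2, signs ++--, p(0)=1, p(<0)=0).
DP table for k = 0..28: p(0)=1, p(1)=1, p(2)=2, p(3)=3, p(4)=5, p(5)=7, p(6)=11, p(7)=15, p(8)=22, p(9)=30, p(10)=42, p(11)=56, p(12)=77, p(13)=101, p(14)=135, p(15)=176, p(16)=231, p(17)=297, p(18)=385, p(19)=490, p(20)=627, p(21)=792, p(22)=1002, p(23)=1255, p(24)=1575, p(25)=1958, p(26)=2436, p(27)=3010, p(28)=3718.
Final step: p(29) = p(28) + p(27) - p(24) - p(22) + p(17) + p(14) - p(7) - p(3)
= 3718 + 3010 - 1575 - 1002 + 297 + 135 - 15 - 3
= 4565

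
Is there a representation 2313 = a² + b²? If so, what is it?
3² + 48² (a=3, b=48)

Factorization: 2313 = 3^2 × 257
By Fermat: n is sum of two squares iff every prime p ≡ 3 (mod 4) appears to even power.
All primes ≡ 3 (mod 4) appear to even power.
Search a = 0, 1, 2, … for 2313 - a² a perfect square: first hit at a = 3: 2313 - 9 = 2304 = 48².
2313 = 3² + 48² = 9 + 2304 ✓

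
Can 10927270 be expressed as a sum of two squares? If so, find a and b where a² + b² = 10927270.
Not possible

Factorization: 10927270 = 2 × 5 × 103^3
By Fermat: n is sum of two squares iff every prime p ≡ 3 (mod 4) appears to even power.
Prime(s) ≡ 3 (mod 4) with odd exponent: [(103, 3)]
Therefore 10927270 cannot be expressed as a² + b².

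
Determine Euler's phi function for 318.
104

318 = 2 × 3 × 53
φ(n) = n × ∏(1 - 1/p) for each prime p dividing n
φ(318) = 318 × (1 - 1/2) × (1 - 1/3) × (1 - 1/53) = 104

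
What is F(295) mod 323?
13

Matrix identity: Q^n = [[F_(n+1), F_n], [F_n, F_(n-1)]] with Q = [[1,1],[1,0]].
n = 295 = 100100111₂. Square-and-multiply, entries mod 323:
Q^1 = [[1,1],[1,0]]
Q^2 = (Q^1)² = [[2,1],[1,1]]
Q^4 = (Q^2)² = [[5,3],[3,2]]
Q^9 = (Q^4)²·Q = [[55,34],[34,21]]
Q^18 = (Q^9)² = [[305,0],[0,305]]
Q^36 = (Q^18)² = [[1,0],[0,1]]
Q^73 = (Q^36)²·Q = [[1,1],[1,0]]
Q^147 = (Q^73)²·Q = [[3,2],[2,1]]
Q^295 = (Q^147)²·Q = [[21,13],[13,8]]
F_295 mod 323 = Q^295[0][1] = 13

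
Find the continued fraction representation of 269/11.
[24; 2, 5]

Euclidean algorithm steps:
269 = 24 × 11 + 5
11 = 2 × 5 + 1
5 = 5 × 1 + 0
Continued fraction: [24; 2, 5]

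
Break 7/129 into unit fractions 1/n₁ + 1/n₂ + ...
1/19 + 1/613 + 1/1502463

Greedy algorithm:
7/129: ceiling(129/7) = 19, use 1/19
4/2451: ceiling(2451/4) = 613, use 1/613
1/1502463: ceiling(1502463/1) = 1502463, use 1/1502463
Result: 7/129 = 1/19 + 1/613 + 1/1502463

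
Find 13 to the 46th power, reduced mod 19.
6

Repeated squaring. Binary of 46 = 101110.
13^1 ≡ 13 (mod 19); 13^2 ≡ 17 (mod 19); 13^4 ≡ 4 (mod 19); 13^8 ≡ 16 (mod 19); 13^16 ≡ 9 (mod 19); 13^32 ≡ 5 (mod 19)
13^46 = 13^2 × 13^4 × 13^8 × 13^32 ≡ 6 (mod 19)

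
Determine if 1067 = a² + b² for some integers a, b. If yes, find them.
Not possible

Factorization: 1067 = 11 × 97
By Fermat: n is sum of two squares iff every prime p ≡ 3 (mod 4) appears to even power.
Prime(s) ≡ 3 (mod 4) with odd exponent: [(11, 1)]
Therefore 1067 cannot be expressed as a² + b².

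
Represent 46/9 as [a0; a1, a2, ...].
[5; 9]

Euclidean algorithm steps:
46 = 5 × 9 + 1
9 = 9 × 1 + 0
Continued fraction: [5; 9]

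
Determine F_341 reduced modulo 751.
348

Matrix identity: Q^n = [[F_(n+1), F_n], [F_n, F_(n-1)]] with Q = [[1,1],[1,0]].
n = 341 = 101010101₂. Square-and-multiply, entries mod 751:
Q^1 = [[1,1],[1,0]]
Q^2 = (Q^1)² = [[2,1],[1,1]]
Q^5 = (Q^2)²·Q = [[8,5],[5,3]]
Q^10 = (Q^5)² = [[89,55],[55,34]]
Q^21 = (Q^10)²·Q = [[438,432],[432,6]]
Q^42 = (Q^21)² = [[715,303],[303,412]]
Q^85 = (Q^42)²·Q = [[508,732],[732,527]]
Q^170 = (Q^85)² = [[81,612],[612,220]]
Q^341 = (Q^170)²·Q = [[565,348],[348,217]]
F_341 mod 751 = Q^341[0][1] = 348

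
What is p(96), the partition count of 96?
118114304

p(n) counts ways to write n as a sum of positive integers (order ignored).
Euler's pentagonal recurrence: p(k) = p(k-1) + p(k-2) - p(k-5) - p(k-7) + p(k-12) + p(k-15) - ... (offsets j(3j∓1)/2, signs ++--, p(0)=1, p(<0)=0).
DP table for k = 0..95: p(0)=1, p(1)=1, p(2)=2, p(3)=3, p(4)=5, p(5)=7, p(6)=11, p(7)=15, p(8)=22, p(9)=30, p(10)=42, p(11)=56, p(12)=77, p(13)=101, p(14)=135, p(15)=176, p(16)=231, p(17)=297, p(18)=385, p(19)=490, p(20)=627, p(21)=792, p(22)=1002, p(23)=1255, p(24)=1575, p(25)=1958, p(26)=2436, p(27)=3010, p(28)=3718, p(29)=4565, p(30)=5604, p(31)=6842, p(32)=8349, p(33)=10143, p(34)=12310, p(35)=14883, p(36)=17977, p(37)=21637, p(38)=26015, p(39)=31185, p(40)=37338, p(41)=44583, p(42)=53174, p(43)=63261, p(44)=75175, p(45)=89134, p(46)=105558, p(47)=124754, p(48)=147273, p(49)=173525, p(50)=204226, p(51)=239943, p(52)=281589, p(53)=329931, p(54)=386155, p(55)=451276, p(56)=526823, p(57)=614154, p(58)=715220, p(59)=831820, p(60)=966467, p(61)=1121505, p(62)=1300156, p(63)=1505499, p(64)=1741630, p(65)=2012558, p(66)=2323520, p(67)=2679689, p(68)=3087735, p(69)=3554345, p(70)=4087968, p(71)=4697205, p(72)=5392783, p(73)=6185689, p(74)=7089500, p(75)=8118264, p(76)=9289091, p(77)=10619863, p(78)=12132164, p(79)=13848650, p(80)=15796476, p(81)=18004327, p(82)=20506255, p(83)=23338469, p(84)=26543660, p(85)=30167357, p(86)=34262962, p(87)=38887673, p(88)=44108109, p(89)=49995925, p(90)=56634173, p(91)=64112359, p(92)=72533807, p(93)=82010177, p(94)=92669720, p(95)=104651419.
Final step: p(96) = p(95) + p(94) - p(91) - p(89) + p(84) + p(81) - p(74) - p(70) + p(61) + p(56) - p(45) - p(39) + p(26) + p(19) - p(4)
= 104651419 + 92669720 - 64112359 - 49995925 + 26543660 + 18004327 - 7089500 - 4087968 + 1121505 + 526823 - 89134 - 31185 + 2436 + 490 - 5
= 118114304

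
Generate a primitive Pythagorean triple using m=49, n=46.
(285, 4508, 4517)

Euclid's formula: a = m² - n², b = 2mn, c = m² + n²
m = 49, n = 46
a = 49² - 46² = 2401 - 2116 = 285
b = 2 × 49 × 46 = 4508
c = 49² + 46² = 2401 + 2116 = 4517
Verification: 285² + 4508² = 81225 + 20322064 = 20403289 = 4517² ✓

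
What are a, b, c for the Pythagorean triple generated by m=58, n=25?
(2739, 2900, 3989)

Euclid's formula: a = m² - n², b = 2mn, c = m² + n²
m = 58, n = 25
a = 58² - 25² = 3364 - 625 = 2739
b = 2 × 58 × 25 = 2900
c = 58² + 25² = 3364 + 625 = 3989
Verification: 2739² + 2900² = 7502121 + 8410000 = 15912121 = 3989² ✓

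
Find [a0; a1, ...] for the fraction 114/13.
[8; 1, 3, 3]

Euclidean algorithm steps:
114 = 8 × 13 + 10
13 = 1 × 10 + 3
10 = 3 × 3 + 1
3 = 3 × 1 + 0
Continued fraction: [8; 1, 3, 3]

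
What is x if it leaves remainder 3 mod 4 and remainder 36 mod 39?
75

Using Chinese Remainder Theorem:
M = 4 × 39 = 156
M1 = 39, M2 = 4
y1 = 39^(-1) mod 4 = 3
y2 = 4^(-1) mod 39 = 10
x = (3×39×3 + 36×4×10) mod 156 = 75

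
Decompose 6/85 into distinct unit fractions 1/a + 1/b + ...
1/15 + 1/255

Greedy algorithm:
6/85: ceiling(85/6) = 15, use 1/15
1/255: ceiling(255/1) = 255, use 1/255
Result: 6/85 = 1/15 + 1/255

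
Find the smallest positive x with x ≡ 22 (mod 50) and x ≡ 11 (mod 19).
372

Using Chinese Remainder Theorem:
M = 50 × 19 = 950
M1 = 19, M2 = 50
y1 = 19^(-1) mod 50 = 29
y2 = 50^(-1) mod 19 = 8
x = (22×19×29 + 11×50×8) mod 950 = 372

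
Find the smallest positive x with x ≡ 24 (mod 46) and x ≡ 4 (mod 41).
1726

Using Chinese Remainder Theorem:
M = 46 × 41 = 1886
M1 = 41, M2 = 46
y1 = 41^(-1) mod 46 = 9
y2 = 46^(-1) mod 41 = 33
x = (24×41×9 + 4×46×33) mod 1886 = 1726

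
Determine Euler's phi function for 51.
32

51 = 3 × 17
φ(n) = n × ∏(1 - 1/p) for each prime p dividing n
φ(51) = 51 × (1 - 1/3) × (1 - 1/17) = 32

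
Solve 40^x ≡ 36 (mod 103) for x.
58

Baby-step giant-step with step n = ⌈√103⌉ = 11.
Baby steps 40^j mod 103 (j:value) for j=0..10: 0:1, 1:40, 2:55, 3:37, 4:38, 5:78, 6:30, 7:67, 8:2, 9:80, 10:7.
Giant-step multiplier: 40^(-11) ≡ 40^(102-11) = 40^91 ≡ 71 (mod 103).
Giant steps γ_i = 36·71^i mod 103: γ_0=36, γ_1=84, γ_2=93, γ_3=11, γ_4=60, γ_5=37 (in table at j=3).
x = i·n + j = 5·11 + 3 = 58.
Check: 40^58 ≡ 36 (mod 103).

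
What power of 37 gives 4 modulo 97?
44

Baby-step giant-step with step n = ⌈√97⌉ = 10.
Baby steps 37^j mod 97 (j:value) for j=0..9: 0:1, 1:37, 2:11, 3:19, 4:24, 5:15, 6:70, 7:68, 8:91, 9:69.
Giant-step multiplier: 37^(-10) ≡ 37^(96-10) = 37^86 ≡ 72 (mod 97).
Giant steps γ_i = 4·72^i mod 97: γ_0=4, γ_1=94, γ_2=75, γ_3=65, γ_4=24 (in table at j=4).
x = i·n + j = 4·10 + 4 = 44.
Check: 37^44 ≡ 4 (mod 97).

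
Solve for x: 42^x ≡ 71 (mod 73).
4

Baby-step giant-step with step n = ⌈√73⌉ = 9.
Baby steps 42^j mod 73 (j:value) for j=0..8: 0:1, 1:42, 2:12, 3:66, 4:71, 5:62, 6:49, 7:14, 8:4.
h = 71 is already in the table at j=4, so x = 4.
Check: 42^4 ≡ 71 (mod 73).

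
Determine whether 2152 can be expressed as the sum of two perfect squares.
6² + 46² (a=6, b=46)

Factorization: 2152 = 2^3 × 269
By Fermat: n is sum of two squares iff every prime p ≡ 3 (mod 4) appears to even power.
All primes ≡ 3 (mod 4) appear to even power.
Search a = 0, 1, 2, … for 2152 - a² a perfect square: first hit at a = 6: 2152 - 36 = 2116 = 46².
2152 = 6² + 46² = 36 + 2116 ✓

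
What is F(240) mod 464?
320

Matrix identity: Q^n = [[F_(n+1), F_n], [F_n, F_(n-1)]] with Q = [[1,1],[1,0]].
n = 240 = 11110000₂. Square-and-multiply, entries mod 464:
Q^1 = [[1,1],[1,0]]
Q^3 = (Q^1)²·Q = [[3,2],[2,1]]
Q^7 = (Q^3)²·Q = [[21,13],[13,8]]
Q^15 = (Q^7)²·Q = [[59,146],[146,377]]
Q^30 = (Q^15)² = [[205,88],[88,117]]
Q^60 = (Q^30)² = [[121,32],[32,89]]
Q^120 = (Q^60)² = [[353,224],[224,129]]
Q^240 = (Q^120)² = [[321,320],[320,1]]
F_240 mod 464 = Q^240[0][1] = 320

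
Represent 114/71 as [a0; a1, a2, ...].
[1; 1, 1, 1, 1, 6, 2]

Euclidean algorithm steps:
114 = 1 × 71 + 43
71 = 1 × 43 + 28
43 = 1 × 28 + 15
28 = 1 × 15 + 13
15 = 1 × 13 + 2
13 = 6 × 2 + 1
2 = 2 × 1 + 0
Continued fraction: [1; 1, 1, 1, 1, 6, 2]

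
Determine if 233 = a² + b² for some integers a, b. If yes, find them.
8² + 13² (a=8, b=13)

Factorization: 233 = 233
By Fermat: n is sum of two squares iff every prime p ≡ 3 (mod 4) appears to even power.
All primes ≡ 3 (mod 4) appear to even power.
Search a = 0, 1, 2, … for 233 - a² a perfect square: first hit at a = 8: 233 - 64 = 169 = 13².
233 = 8² + 13² = 64 + 169 ✓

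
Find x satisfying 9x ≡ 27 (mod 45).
x ≡ 3 (mod 5)

gcd(9, 45) = 9, which divides 27, so solutions exist.
Divide through by 9: x ≡ 3 (mod 5).
The coefficient of x is now 1, so x ≡ 3 (mod 5).
Check: 9 × 3 = 27 ≡ 27 (mod 45).
x ≡ 3 (mod 5), giving 9 solutions mod 45.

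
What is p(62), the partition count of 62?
1300156

p(n) counts ways to write n as a sum of positive integers (order ignored).
Euler's pentagonal recurrence: p(k) = p(k-1) + p(k-2) - p(k-5) - p(k-7) + p(k-12) + p(k-15) - ... (offsets j(3j∓1)/2, signs ++--, p(0)=1, p(<0)=0).
DP table for k = 0..61: p(0)=1, p(1)=1, p(2)=2, p(3)=3, p(4)=5, p(5)=7, p(6)=11, p(7)=15, p(8)=22, p(9)=30, p(10)=42, p(11)=56, p(12)=77, p(13)=101, p(14)=135, p(15)=176, p(16)=231, p(17)=297, p(18)=385, p(19)=490, p(20)=627, p(21)=792, p(22)=1002, p(23)=1255, p(24)=1575, p(25)=1958, p(26)=2436, p(27)=3010, p(28)=3718, p(29)=4565, p(30)=5604, p(31)=6842, p(32)=8349, p(33)=10143, p(34)=12310, p(35)=14883, p(36)=17977, p(37)=21637, p(38)=26015, p(39)=31185, p(40)=37338, p(41)=44583, p(42)=53174, p(43)=63261, p(44)=75175, p(45)=89134, p(46)=105558, p(47)=124754, p(48)=147273, p(49)=173525, p(50)=204226, p(51)=239943, p(52)=281589, p(53)=329931, p(54)=386155, p(55)=451276, p(56)=526823, p(57)=614154, p(58)=715220, p(59)=831820, p(60)=966467, p(61)=1121505.
Final step: p(62) = p(61) + p(60) - p(57) - p(55) + p(50) + p(47) - p(40) - p(36) + p(27) + p(22) - p(11) - p(5)
= 1121505 + 966467 - 614154 - 451276 + 204226 + 124754 - 37338 - 17977 + 3010 + 1002 - 56 - 7
= 1300156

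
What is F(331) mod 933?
683

Matrix identity: Q^n = [[F_(n+1), F_n], [F_n, F_(n-1)]] with Q = [[1,1],[1,0]].
n = 331 = 101001011₂. Square-and-multiply, entries mod 933:
Q^1 = [[1,1],[1,0]]
Q^2 = (Q^1)² = [[2,1],[1,1]]
Q^5 = (Q^2)²·Q = [[8,5],[5,3]]
Q^10 = (Q^5)² = [[89,55],[55,34]]
Q^20 = (Q^10)² = [[683,234],[234,449]]
Q^41 = (Q^20)²·Q = [[547,631],[631,849]]
Q^82 = (Q^41)² = [[419,124],[124,295]]
Q^165 = (Q^82)²·Q = [[506,605],[605,834]]
Q^331 = (Q^165)²·Q = [[606,683],[683,856]]
F_331 mod 933 = Q^331[0][1] = 683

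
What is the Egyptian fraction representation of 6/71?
1/12 + 1/852

Greedy algorithm:
6/71: ceiling(71/6) = 12, use 1/12
1/852: ceiling(852/1) = 852, use 1/852
Result: 6/71 = 1/12 + 1/852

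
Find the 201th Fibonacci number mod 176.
34

Matrix identity: Q^n = [[F_(n+1), F_n], [F_n, F_(n-1)]] with Q = [[1,1],[1,0]].
n = 201 = 11001001₂. Square-and-multiply, entries mod 176:
Q^1 = [[1,1],[1,0]]
Q^3 = (Q^1)²·Q = [[3,2],[2,1]]
Q^6 = (Q^3)² = [[13,8],[8,5]]
Q^12 = (Q^6)² = [[57,144],[144,89]]
Q^25 = (Q^12)²·Q = [[129,49],[49,80]]
Q^50 = (Q^25)² = [[34,33],[33,1]]
Q^100 = (Q^50)² = [[133,99],[99,34]]
Q^201 = (Q^100)²·Q = [[23,34],[34,165]]
F_201 mod 176 = Q^201[0][1] = 34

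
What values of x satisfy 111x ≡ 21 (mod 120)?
x ≡ 11 (mod 40)

gcd(111, 120) = 3, which divides 21, so solutions exist.
Divide through by 3: 37x ≡ 7 (mod 40).
Find 37^(-1) mod 40 by the extended Euclidean algorithm:
40 = 1 × 37 + 3  ⟹  3 = (1)·40 + (-1)·37
37 = 12 × 3 + 1  ⟹  1 = (-12)·40 + (13)·37
So (13)·37 ≡ 1 (mod 40), i.e. 37^(-1) ≡ 13 (mod 40).
x ≡ 13 × 7 = 91 ≡ 11 (mod 40).
Check: 111 × 11 = 1221 ≡ 21 (mod 120).
x ≡ 11 (mod 40), giving 3 solutions mod 120.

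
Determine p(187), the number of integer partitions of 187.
1280011042268

p(n) counts ways to write n as a sum of positive integers (order ignored).
Euler's pentagonal recurrence: p(k) = p(k-1) + p(k-2) - p(k-5) - p(k-7) + p(k-12) + p(k-15) - ... (offsets j(3j∓1)/2, signs ++--, p(0)=1, p(<0)=0).
DP table for k = 0..186: p(0)=1, p(1)=1, p(2)=2, p(3)=3, p(4)=5, p(5)=7, p(6)=11, p(7)=15, p(8)=22, p(9)=30, p(10)=42, p(11)=56, p(12)=77, p(13)=101, p(14)=135, p(15)=176, p(16)=231, p(17)=297, p(18)=385, p(19)=490, p(20)=627, p(21)=792, p(22)=1002, p(23)=1255, p(24)=1575, p(25)=1958, p(26)=2436, p(27)=3010, p(28)=3718, p(29)=4565, p(30)=5604, p(31)=6842, p(32)=8349, p(33)=10143, p(34)=12310, p(35)=14883, p(36)=17977, p(37)=21637, p(38)=26015, p(39)=31185, p(40)=37338, p(41)=44583, p(42)=53174, p(43)=63261, p(44)=75175, p(45)=89134, p(46)=105558, p(47)=124754, p(48)=147273, p(49)=173525, p(50)=204226, p(51)=239943, p(52)=281589, p(53)=329931, p(54)=386155, p(55)=451276, p(56)=526823, p(57)=614154, p(58)=715220, p(59)=831820, p(60)=966467, p(61)=1121505, p(62)=1300156, p(63)=1505499, p(64)=1741630, p(65)=2012558, p(66)=2323520, p(67)=2679689, p(68)=3087735, p(69)=3554345, p(70)=4087968, p(71)=4697205, p(72)=5392783, p(73)=6185689, p(74)=7089500, p(75)=8118264, p(76)=9289091, p(77)=10619863, p(78)=12132164, p(79)=13848650, p(80)=15796476, p(81)=18004327, p(82)=20506255, p(83)=23338469, p(84)=26543660, p(85)=30167357, p(86)=34262962, p(87)=38887673, p(88)=44108109, p(89)=49995925, p(90)=56634173, p(91)=64112359, p(92)=72533807, p(93)=82010177, p(94)=92669720, p(95)=104651419, p(96)=118114304, p(97)=133230930, p(98)=150198136, p(99)=169229875, p(100)=190569292, p(101)=214481126, p(102)=241265379, p(103)=271248950, p(104)=304801365, p(105)=342325709, p(106)=384276336, p(107)=431149389, p(108)=483502844, p(109)=541946240, p(110)=607163746, p(111)=679903203, p(112)=761002156, p(113)=851376628, p(114)=952050665, p(115)=1064144451, p(116)=1188908248, p(117)=1327710076, p(118)=1482074143, p(119)=1653668665, p(120)=1844349560, p(121)=2056148051, p(122)=2291320912, p(123)=2552338241, p(124)=2841940500, p(125)=3163127352, p(126)=3519222692, p(127)=3913864295, p(128)=4351078600, p(129)=4835271870, p(130)=5371315400, p(131)=5964539504, p(132)=6620830889, p(133)=7346629512, p(134)=8149040695, p(135)=9035836076, p(136)=10015581680, p(137)=11097645016, p(138)=12292341831, p(139)=13610949895, p(140)=15065878135, p(141)=16670689208, p(142)=18440293320, p(143)=20390982757, p(144)=22540654445, p(145)=24908858009, p(146)=27517052599, p(147)=30388671978, p(148)=33549419497, p(149)=37027355200, p(150)=40853235313, p(151)=45060624582, p(152)=49686288421, p(153)=54770336324, p(154)=60356673280, p(155)=66493182097, p(156)=73232243759, p(157)=80630964769, p(158)=88751778802, p(159)=97662728555, p(160)=107438159466, p(161)=118159068427, p(162)=129913904637, p(163)=142798995930, p(164)=156919475295, p(165)=172389800255, p(166)=189334822579, p(167)=207890420102, p(168)=228204732751, p(169)=250438925115, p(170)=274768617130, p(171)=301384802048, p(172)=330495499613, p(173)=362326859895, p(174)=397125074750, p(175)=435157697830, p(176)=476715857290, p(177)=522115831195, p(178)=571701605655, p(179)=625846753120, p(180)=684957390936, p(181)=749474411781, p(182)=819876908323, p(183)=896684817527, p(184)=980462880430, p(185)=1071823774337, p(186)=1171432692373.
Final step: p(187) = p(186) + p(185) - p(182) - p(180) + p(175) + p(172) - p(165) - p(161) + p(152) + p(147) - p(136) - p(130) + p(117) + p(110) - p(95) - p(87) + p(70) + p(61) - p(42) - p(32) + p(11) + p(0)
= 1171432692373 + 1071823774337 - 819876908323 - 684957390936 + 435157697830 + 330495499613 - 172389800255 - 118159068427 + 49686288421 + 30388671978 - 10015581680 - 5371315400 + 1327710076 + 607163746 - 104651419 - 38887673 + 4087968 + 1121505 - 53174 - 8349 + 56 + 1
= 1280011042268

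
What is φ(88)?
40

88 = 2^3 × 11
φ(n) = n × ∏(1 - 1/p) for each prime p dividing n
φ(88) = 88 × (1 - 1/2) × (1 - 1/11) = 40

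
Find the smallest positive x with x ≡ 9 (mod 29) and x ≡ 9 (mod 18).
9

Using Chinese Remainder Theorem:
M = 29 × 18 = 522
M1 = 18, M2 = 29
y1 = 18^(-1) mod 29 = 21
y2 = 29^(-1) mod 18 = 5
x = (9×18×21 + 9×29×5) mod 522 = 9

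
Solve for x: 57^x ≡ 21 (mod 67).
8

Baby-step giant-step with step n = ⌈√67⌉ = 9.
Baby steps 57^j mod 67 (j:value) for j=0..8: 0:1, 1:57, 2:33, 3:5, 4:17, 5:31, 6:25, 7:18, 8:21.
h = 21 is already in the table at j=8, so x = 8.
Check: 57^8 ≡ 21 (mod 67).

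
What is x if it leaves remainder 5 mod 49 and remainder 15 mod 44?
103

Using Chinese Remainder Theorem:
M = 49 × 44 = 2156
M1 = 44, M2 = 49
y1 = 44^(-1) mod 49 = 39
y2 = 49^(-1) mod 44 = 9
x = (5×44×39 + 15×49×9) mod 2156 = 103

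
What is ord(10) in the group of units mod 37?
3

37 is prime, so ord(10) divides φ(37) = 36.
Divisors of 36: 1, 2, 3, 4, 6, 9, 12, 18, 36.
Repeated squaring: 10^1 ≡ 10, 10^2 ≡ 26, 10^4 ≡ 10, 10^8 ≡ 26, 10^16 ≡ 10, 10^32 ≡ 26 (mod 37).
Test 10^d mod 37 for each divisor d in increasing order:
10^1 ≡ 10
10^2 ≡ 26
10^3 = 10^2·10^1 ≡ 1  ← first divisor giving 1
The order is 3.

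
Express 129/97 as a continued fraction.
[1; 3, 32]

Euclidean algorithm steps:
129 = 1 × 97 + 32
97 = 3 × 32 + 1
32 = 32 × 1 + 0
Continued fraction: [1; 3, 32]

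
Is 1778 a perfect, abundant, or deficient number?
deficient

Proper divisors of 1778: sum = 1 + 2 + 7 + 14 + 127 + 254 + 889 = 1294
Since 1294 < 1778, 1778 is deficient.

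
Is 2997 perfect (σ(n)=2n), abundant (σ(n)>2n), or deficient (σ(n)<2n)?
deficient

Proper divisors of 2997: sum = 1 + 3 + 9 + 27 + 37 + 81 + 111 + 333 + 999 = 1601
Since 1601 < 2997, 2997 is deficient.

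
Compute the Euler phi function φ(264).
80

264 = 2^3 × 3 × 11
φ(n) = n × ∏(1 - 1/p) for each prime p dividing n
φ(264) = 264 × (1 - 1/2) × (1 - 1/3) × (1 - 1/11) = 80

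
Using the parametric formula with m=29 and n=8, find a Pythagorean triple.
(777, 464, 905)

Euclid's formula: a = m² - n², b = 2mn, c = m² + n²
m = 29, n = 8
a = 29² - 8² = 841 - 64 = 777
b = 2 × 29 × 8 = 464
c = 29² + 8² = 841 + 64 = 905
Verification: 777² + 464² = 603729 + 215296 = 819025 = 905² ✓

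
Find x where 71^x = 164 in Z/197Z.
140

Baby-step giant-step with step n = ⌈√197⌉ = 15.
Baby steps 71^j mod 197 (j:value) for j=0..14: 0:1, 1:71, 2:116, 3:159, 4:60, 5:123, 6:65, 7:84, 8:54, 9:91, 10:157, 11:115, 12:88, 13:141, 14:161.
Giant-step multiplier: 71^(-15) ≡ 71^(196-15) = 71^181 ≡ 79 (mod 197).
Giant steps γ_i = 164·79^i mod 197: γ_0=164, γ_1=151, γ_2=109, γ_3=140, γ_4=28, γ_5=45, γ_6=9, γ_7=120, γ_8=24, γ_9=123 (in table at j=5).
x = i·n + j = 9·15 + 5 = 140.
Check: 71^140 ≡ 164 (mod 197).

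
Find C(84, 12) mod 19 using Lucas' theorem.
0

Using Lucas' theorem:
Write n=84 and k=12 in base 19:
n in base 19: [4, 8]
k in base 19: [0, 12]
C(84,12) mod 19 = ∏ C(n_i, k_i) mod 19
Digit binomials (mod 19): C(4,0) = 1; C(8,12) = 0 (k_i > n_i)
Product: 1 × 0 = 0 ≡ 0 (mod 19)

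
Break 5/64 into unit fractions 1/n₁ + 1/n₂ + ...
1/13 + 1/832

Greedy algorithm:
5/64: ceiling(64/5) = 13, use 1/13
1/832: ceiling(832/1) = 832, use 1/832
Result: 5/64 = 1/13 + 1/832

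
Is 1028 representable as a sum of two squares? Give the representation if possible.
2² + 32² (a=2, b=32)

Factorization: 1028 = 2^2 × 257
By Fermat: n is sum of two squares iff every prime p ≡ 3 (mod 4) appears to even power.
All primes ≡ 3 (mod 4) appear to even power.
Search a = 0, 1, 2, … for 1028 - a² a perfect square: first hit at a = 2: 1028 - 4 = 1024 = 32².
1028 = 2² + 32² = 4 + 1024 ✓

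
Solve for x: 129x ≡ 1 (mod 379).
332

gcd(129, 379) = 1, so the inverse exists.
Extended Euclidean algorithm on (379, 129):
379 = 2 × 129 + 121  ⟹  121 = (1)·379 + (-2)·129
129 = 1 × 121 + 8  ⟹  8 = (-1)·379 + (3)·129
121 = 15 × 8 + 1  ⟹  1 = (16)·379 + (-47)·129
So (-47)·129 ≡ 1 (mod 379), i.e. 129^(-1) ≡ -47 ≡ 332 (mod 379).
Check: 129 × 332 = 42828 ≡ 1 (mod 379)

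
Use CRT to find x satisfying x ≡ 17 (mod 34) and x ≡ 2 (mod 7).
51

Using Chinese Remainder Theorem:
M = 34 × 7 = 238
M1 = 7, M2 = 34
y1 = 7^(-1) mod 34 = 5
y2 = 34^(-1) mod 7 = 6
x = (17×7×5 + 2×34×6) mod 238 = 51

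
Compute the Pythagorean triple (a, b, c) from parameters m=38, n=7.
(1395, 532, 1493)

Euclid's formula: a = m² - n², b = 2mn, c = m² + n²
m = 38, n = 7
a = 38² - 7² = 1444 - 49 = 1395
b = 2 × 38 × 7 = 532
c = 38² + 7² = 1444 + 49 = 1493
Verification: 1395² + 532² = 1946025 + 283024 = 2229049 = 1493² ✓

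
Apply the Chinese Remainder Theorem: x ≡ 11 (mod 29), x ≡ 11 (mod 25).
11

Using Chinese Remainder Theorem:
M = 29 × 25 = 725
M1 = 25, M2 = 29
y1 = 25^(-1) mod 29 = 7
y2 = 29^(-1) mod 25 = 19
x = (11×25×7 + 11×29×19) mod 725 = 11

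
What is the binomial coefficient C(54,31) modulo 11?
5

Using Lucas' theorem:
Write n=54 and k=31 in base 11:
n in base 11: [4, 10]
k in base 11: [2, 9]
C(54,31) mod 11 = ∏ C(n_i, k_i) mod 11
Digit binomials (mod 11): C(4,2) = 6; C(10,9) = 10
Product: 6 × 10 = 60 ≡ 5 (mod 11)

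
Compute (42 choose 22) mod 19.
8

Using Lucas' theorem:
Write n=42 and k=22 in base 19:
n in base 19: [2, 4]
k in base 19: [1, 3]
C(42,22) mod 19 = ∏ C(n_i, k_i) mod 19
Digit binomials (mod 19): C(2,1) = 2; C(4,3) = 4
Product: 2 × 4 = 8 ≡ 8 (mod 19)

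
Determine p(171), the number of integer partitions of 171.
301384802048

p(n) counts ways to write n as a sum of positive integers (order ignored).
Euler's pentagonal recurrence: p(k) = p(k-1) + p(k-2) - p(k-5) - p(k-7) + p(k-12) + p(k-15) - ... (offsets j(3j∓1)/2, signs ++--, p(0)=1, p(<0)=0).
DP table for k = 0..170: p(0)=1, p(1)=1, p(2)=2, p(3)=3, p(4)=5, p(5)=7, p(6)=11, p(7)=15, p(8)=22, p(9)=30, p(10)=42, p(11)=56, p(12)=77, p(13)=101, p(14)=135, p(15)=176, p(16)=231, p(17)=297, p(18)=385, p(19)=490, p(20)=627, p(21)=792, p(22)=1002, p(23)=1255, p(24)=1575, p(25)=1958, p(26)=2436, p(27)=3010, p(28)=3718, p(29)=4565, p(30)=5604, p(31)=6842, p(32)=8349, p(33)=10143, p(34)=12310, p(35)=14883, p(36)=17977, p(37)=21637, p(38)=26015, p(39)=31185, p(40)=37338, p(41)=44583, p(42)=53174, p(43)=63261, p(44)=75175, p(45)=89134, p(46)=105558, p(47)=124754, p(48)=147273, p(49)=173525, p(50)=204226, p(51)=239943, p(52)=281589, p(53)=329931, p(54)=386155, p(55)=451276, p(56)=526823, p(57)=614154, p(58)=715220, p(59)=831820, p(60)=966467, p(61)=1121505, p(62)=1300156, p(63)=1505499, p(64)=1741630, p(65)=2012558, p(66)=2323520, p(67)=2679689, p(68)=3087735, p(69)=3554345, p(70)=4087968, p(71)=4697205, p(72)=5392783, p(73)=6185689, p(74)=7089500, p(75)=8118264, p(76)=9289091, p(77)=10619863, p(78)=12132164, p(79)=13848650, p(80)=15796476, p(81)=18004327, p(82)=20506255, p(83)=23338469, p(84)=26543660, p(85)=30167357, p(86)=34262962, p(87)=38887673, p(88)=44108109, p(89)=49995925, p(90)=56634173, p(91)=64112359, p(92)=72533807, p(93)=82010177, p(94)=92669720, p(95)=104651419, p(96)=118114304, p(97)=133230930, p(98)=150198136, p(99)=169229875, p(100)=190569292, p(101)=214481126, p(102)=241265379, p(103)=271248950, p(104)=304801365, p(105)=342325709, p(106)=384276336, p(107)=431149389, p(108)=483502844, p(109)=541946240, p(110)=607163746, p(111)=679903203, p(112)=761002156, p(113)=851376628, p(114)=952050665, p(115)=1064144451, p(116)=1188908248, p(117)=1327710076, p(118)=1482074143, p(119)=1653668665, p(120)=1844349560, p(121)=2056148051, p(122)=2291320912, p(123)=2552338241, p(124)=2841940500, p(125)=3163127352, p(126)=3519222692, p(127)=3913864295, p(128)=4351078600, p(129)=4835271870, p(130)=5371315400, p(131)=5964539504, p(132)=6620830889, p(133)=7346629512, p(134)=8149040695, p(135)=9035836076, p(136)=10015581680, p(137)=11097645016, p(138)=12292341831, p(139)=13610949895, p(140)=15065878135, p(141)=16670689208, p(142)=18440293320, p(143)=20390982757, p(144)=22540654445, p(145)=24908858009, p(146)=27517052599, p(147)=30388671978, p(148)=33549419497, p(149)=37027355200, p(150)=40853235313, p(151)=45060624582, p(152)=49686288421, p(153)=54770336324, p(154)=60356673280, p(155)=66493182097, p(156)=73232243759, p(157)=80630964769, p(158)=88751778802, p(159)=97662728555, p(160)=107438159466, p(161)=118159068427, p(162)=129913904637, p(163)=142798995930, p(164)=156919475295, p(165)=172389800255, p(166)=189334822579, p(167)=207890420102, p(168)=228204732751, p(169)=250438925115, p(170)=274768617130.
Final step: p(171) = p(170) + p(169) - p(166) - p(164) + p(159) + p(156) - p(149) - p(145) + p(136) + p(131) - p(120) - p(114) + p(101) + p(94) - p(79) - p(71) + p(54) + p(45) - p(26) - p(16)
= 274768617130 + 250438925115 - 189334822579 - 156919475295 + 97662728555 + 73232243759 - 37027355200 - 24908858009 + 10015581680 + 5964539504 - 1844349560 - 952050665 + 214481126 + 92669720 - 13848650 - 4697205 + 386155 + 89134 - 2436 - 231
= 301384802048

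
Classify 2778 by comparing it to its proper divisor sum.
abundant

Proper divisors of 2778: sum = 1 + 2 + 3 + 6 + 463 + 926 + 1389 = 2790
Since 2790 > 2778, 2778 is abundant.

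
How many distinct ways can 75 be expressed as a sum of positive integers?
8118264

p(n) counts ways to write n as a sum of positive integers (order ignored).
Euler's pentagonal recurrence: p(k) = p(k-1) + p(k-2) - p(k-5) - p(k-7) + p(k-12) + p(k-15) - ... (offsets j(3j∓1)/2, signs ++--, p(0)=1, p(<0)=0).
DP table for k = 0..74: p(0)=1, p(1)=1, p(2)=2, p(3)=3, p(4)=5, p(5)=7, p(6)=11, p(7)=15, p(8)=22, p(9)=30, p(10)=42, p(11)=56, p(12)=77, p(13)=101, p(14)=135, p(15)=176, p(16)=231, p(17)=297, p(18)=385, p(19)=490, p(20)=627, p(21)=792, p(22)=1002, p(23)=1255, p(24)=1575, p(25)=1958, p(26)=2436, p(27)=3010, p(28)=3718, p(29)=4565, p(30)=5604, p(31)=6842, p(32)=8349, p(33)=10143, p(34)=12310, p(35)=14883, p(36)=17977, p(37)=21637, p(38)=26015, p(39)=31185, p(40)=37338, p(41)=44583, p(42)=53174, p(43)=63261, p(44)=75175, p(45)=89134, p(46)=105558, p(47)=124754, p(48)=147273, p(49)=173525, p(50)=204226, p(51)=239943, p(52)=281589, p(53)=329931, p(54)=386155, p(55)=451276, p(56)=526823, p(57)=614154, p(58)=715220, p(59)=831820, p(60)=966467, p(61)=1121505, p(62)=1300156, p(63)=1505499, p(64)=1741630, p(65)=2012558, p(66)=2323520, p(67)=2679689, p(68)=3087735, p(69)=3554345, p(70)=4087968, p(71)=4697205, p(72)=5392783, p(73)=6185689, p(74)=7089500.
Final step: p(75) = p(74) + p(73) - p(70) - p(68) + p(63) + p(60) - p(53) - p(49) + p(40) + p(35) - p(24) - p(18) + p(5)
= 7089500 + 6185689 - 4087968 - 3087735 + 1505499 + 966467 - 329931 - 173525 + 37338 + 14883 - 1575 - 385 + 7
= 8118264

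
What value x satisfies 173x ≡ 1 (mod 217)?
143

gcd(173, 217) = 1, so the inverse exists.
Extended Euclidean algorithm on (217, 173):
217 = 1 × 173 + 44  ⟹  44 = (1)·217 + (-1)·173
173 = 3 × 44 + 41  ⟹  41 = (-3)·217 + (4)·173
44 = 1 × 41 + 3  ⟹  3 = (4)·217 + (-5)·173
41 = 13 × 3 + 2  ⟹  2 = (-55)·217 + (69)·173
3 = 1 × 2 + 1  ⟹  1 = (59)·217 + (-74)·173
So (-74)·173 ≡ 1 (mod 217), i.e. 173^(-1) ≡ -74 ≡ 143 (mod 217).
Check: 173 × 143 = 24739 ≡ 1 (mod 217)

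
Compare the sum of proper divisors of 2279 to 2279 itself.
deficient

Proper divisors of 2279: sum = 1 + 43 + 53 = 97
Since 97 < 2279, 2279 is deficient.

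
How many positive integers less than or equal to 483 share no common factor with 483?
264

483 = 3 × 7 × 23
φ(n) = n × ∏(1 - 1/p) for each prime p dividing n
φ(483) = 483 × (1 - 1/3) × (1 - 1/7) × (1 - 1/23) = 264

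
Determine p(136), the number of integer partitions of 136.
10015581680

p(n) counts ways to write n as a sum of positive integers (order ignored).
Euler's pentagonal recurrence: p(k) = p(k-1) + p(k-2) - p(k-5) - p(k-7) + p(k-12) + p(k-15) - ... (offsets j(3j∓1)/2, signs ++--, p(0)=1, p(<0)=0).
DP table for k = 0..135: p(0)=1, p(1)=1, p(2)=2, p(3)=3, p(4)=5, p(5)=7, p(6)=11, p(7)=15, p(8)=22, p(9)=30, p(10)=42, p(11)=56, p(12)=77, p(13)=101, p(14)=135, p(15)=176, p(16)=231, p(17)=297, p(18)=385, p(19)=490, p(20)=627, p(21)=792, p(22)=1002, p(23)=1255, p(24)=1575, p(25)=1958, p(26)=2436, p(27)=3010, p(28)=3718, p(29)=4565, p(30)=5604, p(31)=6842, p(32)=8349, p(33)=10143, p(34)=12310, p(35)=14883, p(36)=17977, p(37)=21637, p(38)=26015, p(39)=31185, p(40)=37338, p(41)=44583, p(42)=53174, p(43)=63261, p(44)=75175, p(45)=89134, p(46)=105558, p(47)=124754, p(48)=147273, p(49)=173525, p(50)=204226, p(51)=239943, p(52)=281589, p(53)=329931, p(54)=386155, p(55)=451276, p(56)=526823, p(57)=614154, p(58)=715220, p(59)=831820, p(60)=966467, p(61)=1121505, p(62)=1300156, p(63)=1505499, p(64)=1741630, p(65)=2012558, p(66)=2323520, p(67)=2679689, p(68)=3087735, p(69)=3554345, p(70)=4087968, p(71)=4697205, p(72)=5392783, p(73)=6185689, p(74)=7089500, p(75)=8118264, p(76)=9289091, p(77)=10619863, p(78)=12132164, p(79)=13848650, p(80)=15796476, p(81)=18004327, p(82)=20506255, p(83)=23338469, p(84)=26543660, p(85)=30167357, p(86)=34262962, p(87)=38887673, p(88)=44108109, p(89)=49995925, p(90)=56634173, p(91)=64112359, p(92)=72533807, p(93)=82010177, p(94)=92669720, p(95)=104651419, p(96)=118114304, p(97)=133230930, p(98)=150198136, p(99)=169229875, p(100)=190569292, p(101)=214481126, p(102)=241265379, p(103)=271248950, p(104)=304801365, p(105)=342325709, p(106)=384276336, p(107)=431149389, p(108)=483502844, p(109)=541946240, p(110)=607163746, p(111)=679903203, p(112)=761002156, p(113)=851376628, p(114)=952050665, p(115)=1064144451, p(116)=1188908248, p(117)=1327710076, p(118)=1482074143, p(119)=1653668665, p(120)=1844349560, p(121)=2056148051, p(122)=2291320912, p(123)=2552338241, p(124)=2841940500, p(125)=3163127352, p(126)=3519222692, p(127)=3913864295, p(128)=4351078600, p(129)=4835271870, p(130)=5371315400, p(131)=5964539504, p(132)=6620830889, p(133)=7346629512, p(134)=8149040695, p(135)=9035836076.
Final step: p(136) = p(135) + p(134) - p(131) - p(129) + p(124) + p(121) - p(114) - p(110) + p(101) + p(96) - p(85) - p(79) + p(66) + p(59) - p(44) - p(36) + p(19) + p(10)
= 9035836076 + 8149040695 - 5964539504 - 4835271870 + 2841940500 + 2056148051 - 952050665 - 607163746 + 214481126 + 118114304 - 30167357 - 13848650 + 2323520 + 831820 - 75175 - 17977 + 490 + 42
= 10015581680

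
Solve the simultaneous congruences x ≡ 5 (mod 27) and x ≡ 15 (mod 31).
356

Using Chinese Remainder Theorem:
M = 27 × 31 = 837
M1 = 31, M2 = 27
y1 = 31^(-1) mod 27 = 7
y2 = 27^(-1) mod 31 = 23
x = (5×31×7 + 15×27×23) mod 837 = 356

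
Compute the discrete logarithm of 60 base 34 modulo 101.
45

Baby-step giant-step with step n = ⌈√101⌉ = 11.
Baby steps 34^j mod 101 (j:value) for j=0..10: 0:1, 1:34, 2:45, 3:15, 4:5, 5:69, 6:23, 7:75, 8:25, 9:42, 10:14.
Giant-step multiplier: 34^(-11) ≡ 34^(100-11) = 34^89 ≡ 94 (mod 101).
Giant steps γ_i = 60·94^i mod 101: γ_0=60, γ_1=85, γ_2=11, γ_3=24, γ_4=34 (in table at j=1).
x = i·n + j = 4·11 + 1 = 45.
Check: 34^45 ≡ 60 (mod 101).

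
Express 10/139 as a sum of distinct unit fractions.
1/14 + 1/1946

Greedy algorithm:
10/139: ceiling(139/10) = 14, use 1/14
1/1946: ceiling(1946/1) = 1946, use 1/1946
Result: 10/139 = 1/14 + 1/1946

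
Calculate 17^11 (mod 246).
11

Repeated squaring. Binary of 11 = 1011.
17^1 ≡ 17 (mod 246); 17^2 ≡ 43 (mod 246); 17^4 ≡ 127 (mod 246); 17^8 ≡ 139 (mod 246)
17^11 = 17^1 × 17^2 × 17^8 ≡ 11 (mod 246)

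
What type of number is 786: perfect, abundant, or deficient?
abundant

Proper divisors of 786: sum = 1 + 2 + 3 + 6 + 131 + 262 + 393 = 798
Since 798 > 786, 786 is abundant.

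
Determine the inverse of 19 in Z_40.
19

gcd(19, 40) = 1, so the inverse exists.
Extended Euclidean algorithm on (40, 19):
40 = 2 × 19 + 2  ⟹  2 = (1)·40 + (-2)·19
19 = 9 × 2 + 1  ⟹  1 = (-9)·40 + (19)·19
So (19)·19 ≡ 1 (mod 40), i.e. 19^(-1) ≡ 19 (mod 40).
Check: 19 × 19 = 361 ≡ 1 (mod 40)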